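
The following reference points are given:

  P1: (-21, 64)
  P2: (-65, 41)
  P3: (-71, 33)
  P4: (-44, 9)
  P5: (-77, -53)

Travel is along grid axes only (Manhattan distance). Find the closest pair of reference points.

P2 and P3

Pairwise distances:
P2–P3: |-6| + |-8| = 6 + 8 = 14
P3–P4: |27| + |-24| = 27 + 24 = 51
P2–P4: |21| + |-32| = 21 + 32 = 53
P1–P2: |-44| + |-23| = 44 + 23 = 67
P1–P4: |-23| + |-55| = 23 + 55 = 78
P1–P3: |-50| + |-31| = 50 + 31 = 81
P3–P5: |-6| + |-86| = 6 + 86 = 92
P4–P5: |-33| + |-62| = 33 + 62 = 95
P2–P5: |-12| + |-94| = 12 + 94 = 106
P1–P5: |-56| + |-117| = 56 + 117 = 173
Closest pair: P2–P3 at 14.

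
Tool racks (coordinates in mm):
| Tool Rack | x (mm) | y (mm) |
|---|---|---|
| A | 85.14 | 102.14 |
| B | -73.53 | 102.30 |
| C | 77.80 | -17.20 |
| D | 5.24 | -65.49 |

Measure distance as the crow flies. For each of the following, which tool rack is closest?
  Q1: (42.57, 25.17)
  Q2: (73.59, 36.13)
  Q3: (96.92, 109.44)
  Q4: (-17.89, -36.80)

Q1→C; Q2→C; Q3→A; Q4→D

Q1 at (42.57, 25.17):
  A: 87.96 mm
  B: 139.39 mm
  C: 55.10 mm
  D: 98.04 mm
  → nearest: C (55.10 mm)
Q2 at (73.59, 36.13):
  A: 67.01 mm
  B: 161.32 mm
  C: 53.50 mm
  D: 122.47 mm
  → nearest: C (53.50 mm)
Q3 at (96.92, 109.44):
  A: 13.86 mm
  B: 170.60 mm
  C: 128.08 mm
  D: 197.50 mm
  → nearest: A (13.86 mm)
Q4 at (-17.89, -36.80):
  A: 172.97 mm
  B: 149.82 mm
  C: 97.68 mm
  D: 36.85 mm
  → nearest: D (36.85 mm)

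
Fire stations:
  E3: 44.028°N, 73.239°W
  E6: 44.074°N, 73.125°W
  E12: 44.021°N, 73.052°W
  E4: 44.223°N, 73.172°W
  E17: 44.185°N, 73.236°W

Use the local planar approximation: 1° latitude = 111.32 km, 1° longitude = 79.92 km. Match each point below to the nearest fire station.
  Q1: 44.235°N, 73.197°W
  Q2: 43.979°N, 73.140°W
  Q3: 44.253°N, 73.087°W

Q1 at 44.235°N, 73.197°W:
  E3: 23.286 km
  E6: 18.824 km
  E12: 26.492 km
  E4: 2.403 km
  E17: 6.379 km
  → nearest: E4 (2.403 km)
Q2 at 43.979°N, 73.140°W:
  E3: 9.610 km
  E6: 10.643 km
  E12: 8.445 km
  E4: 27.282 km
  E17: 24.181 km
  → nearest: E12 (8.445 km)
Q3 at 44.253°N, 73.087°W:
  E3: 27.837 km
  E6: 20.156 km
  E12: 25.977 km
  E4: 7.570 km
  E17: 14.110 km
  → nearest: E4 (7.570 km)

Q1→E4; Q2→E12; Q3→E4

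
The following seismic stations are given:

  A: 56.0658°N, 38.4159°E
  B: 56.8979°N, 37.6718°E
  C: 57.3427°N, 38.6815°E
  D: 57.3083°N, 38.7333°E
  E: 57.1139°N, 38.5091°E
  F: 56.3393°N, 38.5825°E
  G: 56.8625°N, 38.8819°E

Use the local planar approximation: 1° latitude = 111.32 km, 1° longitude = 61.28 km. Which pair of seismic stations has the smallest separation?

Pairwise distances:
A–B: √((0.8321·111.32)² + (-0.7441·61.28)²) = √(8580.200557 + 2079.218460) = 103.2445 km
A–C: √((1.2769·111.32)² + (0.2656·61.28)²) = √(20205.061155 + 264.907134) = 143.0733 km
A–D: √((1.2425·111.32)² + (0.3174·61.28)²) = √(19131.066888 + 378.313081) = 139.6760 km
A–E: √((1.0481·111.32)² + (0.0932·61.28)²) = √(13612.937083 + 32.618902) = 116.8142 km
A–F: √((0.2735·111.32)² + (0.1666·61.28)²) = √(926.960134 + 104.228745) = 32.1121 km
A–G: √((0.7967·111.32)² + (0.4660·61.28)²) = √(7865.675575 + 815.472550) = 93.1727 km
B–C: √((0.4448·111.32)² + (1.0097·61.28)²) = √(2451.748693 + 3828.443355) = 79.2477 km
B–D: √((0.4104·111.32)² + (1.0615·61.28)²) = √(2087.185743 + 4231.335974) = 79.4891 km
B–E: √((0.2160·111.32)² + (0.8373·61.28)²) = √(578.167796 + 2632.689829) = 56.6644 km
B–F: √((-0.5586·111.32)² + (0.9107·61.28)²) = √(3866.769266 + 3114.498933) = 83.5540 km
B–G: √((-0.0354·111.32)² + (1.2101·61.28)²) = √(15.529337 + 5498.953347) = 74.2596 km
C–D: √((-0.0344·111.32)² + (0.0518·61.28)²) = √(14.664366 + 10.076206) = 4.9740 km
C–E: √((-0.2288·111.32)² + (-0.1724·61.28)²) = √(648.721715 + 111.612294) = 27.5742 km
C–F: √((-1.0034·111.32)² + (-0.0990·61.28)²) = √(12476.552221 + 36.805092) = 111.8631 km
C–G: √((-0.4802·111.32)² + (0.2004·61.28)²) = √(2857.529396 + 150.810975) = 54.8483 km
D–E: √((-0.1944·111.32)² + (-0.2242·61.28)²) = √(468.315915 + 188.759462) = 25.6335 km
D–F: √((-0.9690·111.32)² + (-0.1508·61.28)²) = √(11635.738420 + 85.396525) = 108.2642 km
D–G: √((-0.4458·111.32)² + (0.1486·61.28)²) = √(2462.785135 + 82.923024) = 50.4550 km
E–F: √((-0.7746·111.32)² + (0.0734·61.28)²) = √(7435.349383 + 20.231572) = 86.3457 km
E–G: √((-0.2514·111.32)² + (0.3728·61.28)²) = √(783.207688 + 521.902432) = 36.1263 km
F–G: √((0.5232·111.32)² + (0.2994·61.28)²) = √(3392.203250 + 336.620922) = 61.0641 km
Closest pair: C–D at 4.9740 km.

C and D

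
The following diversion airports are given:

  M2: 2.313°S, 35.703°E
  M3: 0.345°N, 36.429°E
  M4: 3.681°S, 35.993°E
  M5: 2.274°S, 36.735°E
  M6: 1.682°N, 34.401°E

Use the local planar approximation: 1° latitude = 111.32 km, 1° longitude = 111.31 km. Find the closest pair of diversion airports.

M2 and M5

Pairwise distances:
M2–M5: 114.954 km
M2–M4: 155.669 km
M4–M5: 177.069 km
M3–M6: 270.386 km
M3–M5: 293.530 km
M2–M3: 306.725 km
M3–M4: 450.794 km
M2–M6: 467.742 km
M5–M6: 511.303 km
M4–M6: 622.753 km
Closest pair: M2–M5 at 114.954 km.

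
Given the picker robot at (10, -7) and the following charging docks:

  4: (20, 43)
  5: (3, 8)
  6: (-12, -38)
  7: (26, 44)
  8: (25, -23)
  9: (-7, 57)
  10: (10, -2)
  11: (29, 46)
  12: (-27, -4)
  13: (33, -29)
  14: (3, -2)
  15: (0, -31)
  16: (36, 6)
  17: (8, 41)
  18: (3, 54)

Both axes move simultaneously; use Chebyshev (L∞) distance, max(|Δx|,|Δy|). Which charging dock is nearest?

10

Distances from (10, -7):
4: max(|10|, |50|) = 50
5: max(|-7|, |15|) = 15
6: max(|-22|, |-31|) = 31
7: max(|16|, |51|) = 51
8: max(|15|, |-16|) = 16
9: max(|-17|, |64|) = 64
10: max(|0|, |5|) = 5
11: max(|19|, |53|) = 53
12: max(|-37|, |3|) = 37
13: max(|23|, |-22|) = 23
14: max(|-7|, |5|) = 7
15: max(|-10|, |-24|) = 24
16: max(|26|, |13|) = 26
17: max(|-2|, |48|) = 48
18: max(|-7|, |61|) = 61
Minimum: 10 at 5.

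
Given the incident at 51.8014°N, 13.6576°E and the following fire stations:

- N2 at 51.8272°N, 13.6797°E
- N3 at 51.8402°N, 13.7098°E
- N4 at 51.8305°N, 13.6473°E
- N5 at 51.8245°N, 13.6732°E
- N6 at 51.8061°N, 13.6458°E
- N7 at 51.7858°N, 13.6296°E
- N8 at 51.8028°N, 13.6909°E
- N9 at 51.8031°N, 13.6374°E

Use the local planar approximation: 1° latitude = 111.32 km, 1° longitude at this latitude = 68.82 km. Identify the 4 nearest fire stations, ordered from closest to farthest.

Distances from 51.8014°N, 13.6576°E:
N2: 3.2499 km
N3: 5.6179 km
N4: 3.3161 km
N5: 2.7866 km
N6: 0.9660 km
N7: 2.5940 km
N8: 2.2970 km
N9: 1.4030 km
Sorted: N6 (0.9660 km) < N9 (1.4030 km) < N8 (2.2970 km) < N7 (2.5940 km) < N5 (2.7866 km) < N2 (3.2499 km) < …

N6, N9, N8, N7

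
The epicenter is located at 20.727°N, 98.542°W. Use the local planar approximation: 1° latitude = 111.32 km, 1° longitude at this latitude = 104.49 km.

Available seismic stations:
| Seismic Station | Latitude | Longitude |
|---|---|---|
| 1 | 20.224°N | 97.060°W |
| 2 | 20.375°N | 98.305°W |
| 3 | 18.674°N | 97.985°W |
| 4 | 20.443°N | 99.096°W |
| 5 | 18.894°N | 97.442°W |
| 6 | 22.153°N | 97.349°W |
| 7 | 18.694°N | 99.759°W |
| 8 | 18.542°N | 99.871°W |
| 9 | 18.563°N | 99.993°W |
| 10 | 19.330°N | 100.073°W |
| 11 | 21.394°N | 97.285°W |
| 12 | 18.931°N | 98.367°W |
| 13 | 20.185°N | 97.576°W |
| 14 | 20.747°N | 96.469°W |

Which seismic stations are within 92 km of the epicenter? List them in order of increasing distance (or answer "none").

2, 4

Distances from 20.727°N, 98.542°W:
1: √((-0.503·111.32)² + (1.482·104.49)²) = √(3135.32356 + 23979.81706) = 164.667 km
2: √((-0.352·111.32)² + (0.237·104.49)²) = √(1535.43601 + 613.26213) = 46.354 km
3: √((-2.053·111.32)² + (0.557·104.49)²) = √(52230.51332 + 3387.34825) = 235.834 km
4: √((-0.284·111.32)² + (-0.554·104.49)²) = √(999.50064 + 3350.95803) = 65.958 km
5: √((-1.833·111.32)² + (1.100·104.49)²) = √(41636.22294 + 13210.97372) = 234.195 km
6: √((1.426·111.32)² + (1.193·104.49)²) = √(25199.12416 + 15539.26044) = 201.838 km
7: √((-2.033·111.32)² + (-1.217·104.49)²) = √(51217.82744 + 16170.76682) = 259.593 km
8: √((-2.185·111.32)² + (-1.329·104.49)²) = √(59162.87605 + 19284.10201) = 280.084 km
9: √((-2.164·111.32)² + (-1.451·104.49)²) = √(58031.11408 + 22987.10519) = 284.637 km
10: √((-1.397·111.32)² + (-1.531·104.49)²) = √(24184.61664 + 25591.74147) = 223.106 km
11: √((0.667·111.32)² + (1.257·104.49)²) = √(5513.12784 + 17251.22795) = 150.879 km
12: √((-1.796·111.32)² + (0.175·104.49)²) = √(39972.29280 + 334.36865) = 200.765 km
13: √((-0.542·111.32)² + (0.966·104.49)²) = √(3640.36532 + 10188.34661) = 117.596 km
14: √((0.020·111.32)² + (2.073·104.49)²) = √(4.95686 + 46918.92602) = 216.619 km
Threshold 92 km: 2 (46.354 km), 4 (65.958 km) are within range.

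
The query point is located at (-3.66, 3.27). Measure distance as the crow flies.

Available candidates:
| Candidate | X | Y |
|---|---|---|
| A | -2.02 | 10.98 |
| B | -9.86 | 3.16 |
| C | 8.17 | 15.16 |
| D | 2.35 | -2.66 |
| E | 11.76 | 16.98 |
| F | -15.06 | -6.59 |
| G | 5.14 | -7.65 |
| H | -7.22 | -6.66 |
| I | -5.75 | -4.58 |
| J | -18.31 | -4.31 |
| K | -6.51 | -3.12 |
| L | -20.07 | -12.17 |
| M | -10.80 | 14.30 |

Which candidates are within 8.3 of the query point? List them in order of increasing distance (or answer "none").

B, K, A, I

Distances from (-3.66, 3.27):
A: √((1.64)² + (7.71)²) = √(2.6896 + 59.4441) = 7.88
B: √((-6.20)² + (-0.11)²) = √(38.4400 + 0.0121) = 6.20
C: √((11.83)² + (11.89)²) = √(139.9489 + 141.3721) = 16.77
D: √((6.01)² + (-5.93)²) = √(36.1201 + 35.1649) = 8.44
E: √((15.42)² + (13.71)²) = √(237.7764 + 187.9641) = 20.63
F: √((-11.40)² + (-9.86)²) = √(129.9600 + 97.2196) = 15.07
G: √((8.80)² + (-10.92)²) = √(77.4400 + 119.2464) = 14.02
H: √((-3.56)² + (-9.93)²) = √(12.6736 + 98.6049) = 10.55
I: √((-2.09)² + (-7.85)²) = √(4.3681 + 61.6225) = 8.12
J: √((-14.65)² + (-7.58)²) = √(214.6225 + 57.4564) = 16.49
K: √((-2.85)² + (-6.39)²) = √(8.1225 + 40.8321) = 7.00
L: √((-16.41)² + (-15.44)²) = √(269.2881 + 238.3936) = 22.53
M: √((-7.14)² + (11.03)²) = √(50.9796 + 121.6609) = 13.14
Threshold 8.3: B (6.20), K (7.00), A (7.88), I (8.12) are within range.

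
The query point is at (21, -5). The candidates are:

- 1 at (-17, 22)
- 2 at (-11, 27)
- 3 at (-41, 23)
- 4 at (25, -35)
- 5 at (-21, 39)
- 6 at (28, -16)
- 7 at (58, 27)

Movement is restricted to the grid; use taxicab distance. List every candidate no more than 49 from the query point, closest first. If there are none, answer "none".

6, 4

Distances from (21, -5):
1: 65
2: 64
3: 90
4: 34
5: 86
6: 18
7: 69
Threshold 49: 6 (18), 4 (34) are within range.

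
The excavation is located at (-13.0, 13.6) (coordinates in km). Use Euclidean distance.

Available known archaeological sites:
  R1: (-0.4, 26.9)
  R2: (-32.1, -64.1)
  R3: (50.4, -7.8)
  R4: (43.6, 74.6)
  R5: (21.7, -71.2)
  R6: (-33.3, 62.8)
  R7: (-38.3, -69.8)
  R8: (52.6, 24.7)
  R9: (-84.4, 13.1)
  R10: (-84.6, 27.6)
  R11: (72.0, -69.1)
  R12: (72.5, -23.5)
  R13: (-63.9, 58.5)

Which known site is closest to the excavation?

Distances from (-13.0, 13.6):
R1: √((12.6)² + (13.3)²) = √(158.760 + 176.890) = 18.3 km
R2: √((-19.1)² + (-77.7)²) = √(364.810 + 6037.290) = 80.0 km
R3: √((63.4)² + (-21.4)²) = √(4019.560 + 457.960) = 66.9 km
R4: √((56.6)² + (61.0)²) = √(3203.560 + 3721.000) = 83.2 km
R5: √((34.7)² + (-84.8)²) = √(1204.090 + 7191.040) = 91.6 km
R6: √((-20.3)² + (49.2)²) = √(412.090 + 2420.640) = 53.2 km
R7: √((-25.3)² + (-83.4)²) = √(640.090 + 6955.560) = 87.2 km
R8: √((65.6)² + (11.1)²) = √(4303.360 + 123.210) = 66.5 km
R9: √((-71.4)² + (-0.5)²) = √(5097.960 + 0.250) = 71.4 km
R10: √((-71.6)² + (14.0)²) = √(5126.560 + 196.000) = 73.0 km
R11: √((85.0)² + (-82.7)²) = √(7225.000 + 6839.290) = 118.6 km
R12: √((85.5)² + (-37.1)²) = √(7310.250 + 1376.410) = 93.2 km
R13: √((-50.9)² + (44.9)²) = √(2590.810 + 2016.010) = 67.9 km
Minimum: R1 at 18.3 km.

R1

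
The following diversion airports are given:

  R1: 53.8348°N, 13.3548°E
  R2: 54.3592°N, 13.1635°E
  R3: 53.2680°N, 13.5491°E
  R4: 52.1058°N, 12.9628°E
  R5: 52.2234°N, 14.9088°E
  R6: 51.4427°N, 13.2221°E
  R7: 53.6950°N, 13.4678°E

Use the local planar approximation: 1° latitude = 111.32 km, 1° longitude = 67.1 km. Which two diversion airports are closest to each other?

R1 and R7

Pairwise distances:
R1–R2: √((0.5244·111.32)² + (-0.1913·67.1)²) = √(3407.781660 + 164.768801) = 59.7708 km
R1–R3: √((-0.5668·111.32)² + (0.1943·67.1)²) = √(3981.127426 + 169.977189) = 64.4291 km
R1–R4: √((-1.7290·111.32)² + (-0.3920·67.1)²) = √(37045.578568 + 691.858330) = 194.2613 km
R1–R5: √((-1.6114·111.32)² + (1.5540·67.1)²) = √(32177.560382 + 10872.941948) = 207.4861 km
R1–R6: √((-2.3921·111.32)² + (-0.1327·67.1)²) = √(70909.603578 + 79.284243) = 266.4374 km
R1–R7: √((-0.1398·111.32)² + (0.1130·67.1)²) = √(242.192527 + 57.491273) = 17.3114 km
R2–R3: √((-1.0912·111.32)² + (0.3856·67.1)²) = √(14755.540075 + 669.451457) = 124.1974 km
R2–R4: √((-2.2534·111.32)² + (-0.2007·67.1)²) = √(62924.963932 + 181.359281) = 251.2097 km
R2–R5: √((-2.1358·111.32)² + (1.7453·67.1)²) = √(56528.512781 + 13714.665439) = 265.0343 km
R2–R6: √((-2.9165·111.32)² + (0.0586·67.1)²) = √(105407.219372 + 15.461096) = 324.6886 km
R2–R7: √((-0.6642·111.32)² + (0.3043·67.1)²) = √(5466.937864 + 416.916367) = 76.7063 km
R3–R4: √((-1.1622·111.32)² + (-0.5863·67.1)²) = √(16738.176286 + 1547.693037) = 135.2253 km
R3–R5: √((-1.0446·111.32)² + (1.3597·67.1)²) = √(13522.171456 + 8323.983975) = 147.8044 km
R3–R6: √((-1.8253·111.32)² + (-0.3270·67.1)²) = √(41287.149792 + 481.438199) = 204.3736 km
R3–R7: √((0.4270·111.32)² + (-0.0813·67.1)²) = √(2259.446932 + 29.759534) = 47.8457 km
R4–R5: √((0.1176·111.32)² + (1.9460·67.1)²) = √(171.380355 + 17050.248468) = 131.2312 km
R4–R6: √((-0.6631·111.32)² + (0.2593·67.1)²) = √(5448.844965 + 302.726245) = 75.8391 km
R4–R7: √((1.5892·111.32)² + (0.5050·67.1)²) = √(31297.057522 + 1148.227110) = 180.1257 km
R5–R6: √((-0.7807·111.32)² + (-1.6867·67.1)²) = √(7552.917728 + 12809.162351) = 142.6958 km
R5–R7: √((1.4716·111.32)² + (-1.4410·67.1)²) = √(26836.504874 + 9349.168819) = 190.2253 km
R6–R7: √((2.2523·111.32)² + (0.2457·67.1)²) = √(62863.545128 + 271.803693) = 251.2675 km
Closest pair: R1–R7 at 17.3114 km.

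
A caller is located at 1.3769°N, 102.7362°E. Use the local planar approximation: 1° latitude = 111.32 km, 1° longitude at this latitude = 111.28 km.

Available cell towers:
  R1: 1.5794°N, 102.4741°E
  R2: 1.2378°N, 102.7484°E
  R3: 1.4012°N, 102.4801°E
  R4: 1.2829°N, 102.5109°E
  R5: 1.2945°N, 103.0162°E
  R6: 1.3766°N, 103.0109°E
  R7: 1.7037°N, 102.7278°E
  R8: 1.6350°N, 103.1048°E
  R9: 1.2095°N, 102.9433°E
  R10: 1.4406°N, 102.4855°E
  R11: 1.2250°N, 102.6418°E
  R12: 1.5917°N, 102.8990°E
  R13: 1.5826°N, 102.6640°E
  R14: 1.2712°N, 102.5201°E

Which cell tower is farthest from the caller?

Distances from 1.3769°N, 102.7362°E:
R1: 36.8624 km
R2: 15.5440 km
R3: 28.6269 km
R4: 27.1675 km
R5: 32.4805 km
R6: 30.5686 km
R7: 36.3914 km
R8: 50.0796 km
R9: 29.6375 km
R10: 28.7850 km
R11: 19.9069 km
R12: 29.9994 km
R13: 24.2671 km
R14: 26.7720 km
Maximum: R8 at 50.0796 km.

R8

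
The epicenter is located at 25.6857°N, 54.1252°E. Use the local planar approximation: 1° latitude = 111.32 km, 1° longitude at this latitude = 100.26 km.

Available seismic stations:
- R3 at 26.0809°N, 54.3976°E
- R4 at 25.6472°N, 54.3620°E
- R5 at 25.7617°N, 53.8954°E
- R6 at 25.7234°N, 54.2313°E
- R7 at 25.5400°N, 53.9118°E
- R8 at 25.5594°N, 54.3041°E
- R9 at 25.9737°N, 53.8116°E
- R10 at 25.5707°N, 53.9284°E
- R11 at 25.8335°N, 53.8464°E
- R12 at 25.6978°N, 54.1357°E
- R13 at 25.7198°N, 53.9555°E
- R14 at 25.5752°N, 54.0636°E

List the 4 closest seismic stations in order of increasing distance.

Distances from 25.6857°N, 54.1252°E:
R3: 51.7815 km
R4: 24.1253 km
R5: 24.5440 km
R6: 11.4355 km
R7: 26.8483 km
R8: 22.7902 km
R9: 44.9046 km
R10: 23.5203 km
R11: 32.4353 km
R12: 1.7096 km
R13: 17.4324 km
R14: 13.7642 km
Sorted: R12 (1.7096 km) < R6 (11.4355 km) < R14 (13.7642 km) < R13 (17.4324 km) < R8 (22.7902 km) < R10 (23.5203 km) < …

R12, R6, R14, R13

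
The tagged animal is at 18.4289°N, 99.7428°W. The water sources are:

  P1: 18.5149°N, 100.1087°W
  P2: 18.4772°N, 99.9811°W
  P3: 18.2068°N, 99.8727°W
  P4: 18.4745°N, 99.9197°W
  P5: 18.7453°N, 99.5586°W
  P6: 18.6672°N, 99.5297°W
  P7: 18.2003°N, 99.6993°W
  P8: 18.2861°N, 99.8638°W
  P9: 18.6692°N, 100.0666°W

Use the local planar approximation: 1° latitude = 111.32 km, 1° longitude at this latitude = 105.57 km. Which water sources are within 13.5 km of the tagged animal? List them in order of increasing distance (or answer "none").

Distances from 18.4289°N, 99.7428°W:
P1: √((0.0860·111.32)² + (-0.3659·105.57)²) = √(91.652285 + 1492.127251) = 39.7967 km
P2: √((0.0483·111.32)² + (-0.2383·105.57)²) = √(28.909505 + 632.891303) = 25.7255 km
P3: √((-0.2221·111.32)² + (-0.1299·105.57)²) = √(611.284681 + 188.061262) = 28.2727 km
P4: √((0.0456·111.32)² + (-0.1769·105.57)²) = √(25.767725 + 348.768063) = 19.3529 km
P5: √((0.3164·111.32)² + (0.1842·105.57)²) = √(1240.564488 + 378.146683) = 40.2332 km
P6: √((0.2383·111.32)² + (0.2131·105.57)²) = √(703.711227 + 506.113524) = 34.7825 km
P7: √((-0.2286·111.32)² + (0.0435·105.57)²) = √(647.588082 + 21.089173) = 25.8588 km
P8: √((-0.1428·111.32)² + (-0.1210·105.57)²) = √(252.698585 + 163.174310) = 20.3930 km
P9: √((0.2403·111.32)² + (-0.3238·105.57)²) = √(715.572986 + 1168.516184) = 43.4061 km
Threshold 13.5 km: none within range.

none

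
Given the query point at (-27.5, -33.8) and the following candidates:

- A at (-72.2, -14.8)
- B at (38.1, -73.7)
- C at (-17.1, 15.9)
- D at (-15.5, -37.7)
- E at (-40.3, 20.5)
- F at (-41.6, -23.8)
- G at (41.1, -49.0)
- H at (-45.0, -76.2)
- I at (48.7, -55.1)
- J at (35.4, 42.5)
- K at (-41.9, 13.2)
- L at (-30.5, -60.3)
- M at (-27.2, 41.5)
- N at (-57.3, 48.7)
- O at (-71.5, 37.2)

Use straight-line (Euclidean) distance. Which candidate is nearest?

Distances from (-27.5, -33.8):
A: √((-44.7)² + (19.0)²) = √(1998.090 + 361.000) = 48.6
B: √((65.6)² + (-39.9)²) = √(4303.360 + 1592.010) = 76.8
C: √((10.4)² + (49.7)²) = √(108.160 + 2470.090) = 50.8
D: √((12.0)² + (-3.9)²) = √(144.000 + 15.210) = 12.6
E: √((-12.8)² + (54.3)²) = √(163.840 + 2948.490) = 55.8
F: √((-14.1)² + (10.0)²) = √(198.810 + 100.000) = 17.3
G: √((68.6)² + (-15.2)²) = √(4705.960 + 231.040) = 70.3
H: √((-17.5)² + (-42.4)²) = √(306.250 + 1797.760) = 45.9
I: √((76.2)² + (-21.3)²) = √(5806.440 + 453.690) = 79.1
J: √((62.9)² + (76.3)²) = √(3956.410 + 5821.690) = 98.9
K: √((-14.4)² + (47.0)²) = √(207.360 + 2209.000) = 49.2
L: √((-3.0)² + (-26.5)²) = √(9.000 + 702.250) = 26.7
M: √((0.3)² + (75.3)²) = √(0.090 + 5670.090) = 75.3
N: √((-29.8)² + (82.5)²) = √(888.040 + 6806.250) = 87.7
O: √((-44.0)² + (71.0)²) = √(1936.000 + 5041.000) = 83.5
Minimum: D at 12.6.

D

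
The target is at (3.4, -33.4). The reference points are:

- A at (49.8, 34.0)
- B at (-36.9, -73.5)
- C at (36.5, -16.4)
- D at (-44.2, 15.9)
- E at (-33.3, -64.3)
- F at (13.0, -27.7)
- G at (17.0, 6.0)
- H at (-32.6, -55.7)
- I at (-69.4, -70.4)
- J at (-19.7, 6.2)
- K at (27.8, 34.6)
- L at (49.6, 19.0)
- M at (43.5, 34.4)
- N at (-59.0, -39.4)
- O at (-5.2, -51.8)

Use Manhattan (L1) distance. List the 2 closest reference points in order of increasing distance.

Distances from (3.4, -33.4):
A: 113.8
B: 80.4
C: 50.1
D: 96.9
E: 67.6
F: 15.3
G: 53.0
H: 58.3
I: 109.8
J: 62.7
K: 92.4
L: 98.6
M: 107.9
N: 68.4
O: 27.0
Sorted: F (15.3) < O (27.0) < C (50.1) < G (53.0) < …

F, O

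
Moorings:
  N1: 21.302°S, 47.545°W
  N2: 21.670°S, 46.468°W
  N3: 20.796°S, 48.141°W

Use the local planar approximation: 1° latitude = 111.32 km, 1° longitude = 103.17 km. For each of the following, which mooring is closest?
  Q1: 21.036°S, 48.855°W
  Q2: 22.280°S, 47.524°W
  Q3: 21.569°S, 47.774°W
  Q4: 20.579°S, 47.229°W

Q1 at 21.036°S, 48.855°W:
  N1: 138.358 km
  N2: 256.180 km
  N3: 78.359 km
  → nearest: N3 (78.359 km)
Q2 at 22.280°S, 47.524°W:
  N1: 108.893 km
  N2: 128.377 km
  N3: 177.039 km
  → nearest: N1 (108.893 km)
Q3 at 21.569°S, 47.774°W:
  N1: 37.969 km
  N2: 135.208 km
  N3: 94.012 km
  → nearest: N1 (37.969 km)
Q4 at 20.579°S, 47.229°W:
  N1: 86.837 km
  N2: 144.618 km
  N3: 97.142 km
  → nearest: N1 (86.837 km)

Q1→N3; Q2→N1; Q3→N1; Q4→N1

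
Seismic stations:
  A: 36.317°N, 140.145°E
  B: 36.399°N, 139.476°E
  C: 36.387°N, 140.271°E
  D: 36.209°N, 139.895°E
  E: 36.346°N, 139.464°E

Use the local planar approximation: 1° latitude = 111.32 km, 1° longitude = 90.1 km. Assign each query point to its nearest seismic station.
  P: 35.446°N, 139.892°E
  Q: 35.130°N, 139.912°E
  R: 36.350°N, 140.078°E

P at 35.446°N, 139.892°E:
  A: 99.603 km
  B: 112.515 km
  C: 110.178 km
  D: 84.938 km
  E: 107.353 km
  → nearest: D (84.938 km)
Q at 35.130°N, 139.912°E:
  A: 133.794 km
  B: 146.625 km
  C: 143.619 km
  D: 120.124 km
  E: 141.255 km
  → nearest: D (120.124 km)
R at 36.350°N, 140.078°E:
  A: 7.067 km
  B: 54.514 km
  C: 17.870 km
  D: 22.765 km
  E: 55.323 km
  → nearest: A (7.067 km)

P→D; Q→D; R→A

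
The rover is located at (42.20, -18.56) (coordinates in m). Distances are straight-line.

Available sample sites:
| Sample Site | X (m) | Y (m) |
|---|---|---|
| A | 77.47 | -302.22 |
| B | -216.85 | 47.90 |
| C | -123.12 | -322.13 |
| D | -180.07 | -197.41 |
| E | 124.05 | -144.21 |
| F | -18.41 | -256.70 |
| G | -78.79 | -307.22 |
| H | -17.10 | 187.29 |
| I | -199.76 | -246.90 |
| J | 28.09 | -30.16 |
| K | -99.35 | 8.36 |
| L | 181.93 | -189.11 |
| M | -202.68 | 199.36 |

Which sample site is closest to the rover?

Distances from (42.20, -18.56):
A: 285.84 m
B: 267.44 m
C: 345.67 m
D: 285.29 m
E: 149.96 m
F: 245.73 m
G: 312.99 m
H: 214.22 m
I: 332.69 m
J: 18.27 m
K: 144.09 m
L: 220.48 m
M: 327.80 m
Minimum: J at 18.27 m.

J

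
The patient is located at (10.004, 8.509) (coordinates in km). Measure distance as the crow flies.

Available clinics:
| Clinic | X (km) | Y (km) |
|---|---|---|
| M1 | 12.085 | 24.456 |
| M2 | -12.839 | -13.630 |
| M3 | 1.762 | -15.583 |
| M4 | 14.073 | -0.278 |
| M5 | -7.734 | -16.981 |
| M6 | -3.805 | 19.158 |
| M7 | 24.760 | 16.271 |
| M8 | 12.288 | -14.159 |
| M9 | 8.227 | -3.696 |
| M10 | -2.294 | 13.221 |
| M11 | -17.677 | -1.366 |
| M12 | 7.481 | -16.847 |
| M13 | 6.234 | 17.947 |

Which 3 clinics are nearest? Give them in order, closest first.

Distances from (10.004, 8.509):
M1: √((2.081)² + (15.947)²) = √(4.33056 + 254.30681) = 16.082 km
M2: √((-22.843)² + (-22.139)²) = √(521.80265 + 490.13532) = 31.811 km
M3: √((-8.242)² + (-24.092)²) = √(67.93056 + 580.42446) = 25.463 km
M4: √((4.069)² + (-8.787)²) = √(16.55676 + 77.21137) = 9.683 km
M5: √((-17.738)² + (-25.490)²) = √(314.63664 + 649.74010) = 31.054 km
M6: √((-13.809)² + (10.649)²) = √(190.68848 + 113.40120) = 17.438 km
M7: √((14.756)² + (7.762)²) = √(217.73954 + 60.24864) = 16.673 km
M8: √((2.284)² + (-22.668)²) = √(5.21666 + 513.83822) = 22.783 km
M9: √((-1.777)² + (-12.205)²) = √(3.15773 + 148.96203) = 12.334 km
M10: √((-12.298)² + (4.712)²) = √(151.24080 + 22.20294) = 13.170 km
M11: √((-27.681)² + (-9.875)²) = √(766.23776 + 97.51562) = 29.390 km
M12: √((-2.523)² + (-25.356)²) = √(6.36553 + 642.92674) = 25.481 km
M13: √((-3.770)² + (9.438)²) = √(14.21290 + 89.07584) = 10.163 km
Sorted: M4 (9.683 km) < M13 (10.163 km) < M9 (12.334 km) < M10 (13.170 km) < M1 (16.082 km) < …

M4, M13, M9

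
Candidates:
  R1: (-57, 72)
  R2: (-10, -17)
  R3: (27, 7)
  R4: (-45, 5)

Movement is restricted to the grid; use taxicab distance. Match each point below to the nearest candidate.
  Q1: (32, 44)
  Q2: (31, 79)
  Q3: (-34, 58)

Q1→R3; Q2→R3; Q3→R1

Q1 at (32, 44):
  R1: 117
  R2: 103
  R3: 42
  R4: 116
  → nearest: R3 (42)
Q2 at (31, 79):
  R1: 95
  R2: 137
  R3: 76
  R4: 150
  → nearest: R3 (76)
Q3 at (-34, 58):
  R1: 37
  R2: 99
  R3: 112
  R4: 64
  → nearest: R1 (37)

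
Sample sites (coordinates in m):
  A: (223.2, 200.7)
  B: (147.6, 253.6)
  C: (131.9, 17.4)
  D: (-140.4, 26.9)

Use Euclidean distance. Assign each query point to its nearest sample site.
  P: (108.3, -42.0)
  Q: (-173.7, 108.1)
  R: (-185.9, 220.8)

P at (108.3, -42.0):
  A: 268.5 m
  B: 298.2 m
  C: 63.9 m
  D: 258.1 m
  → nearest: C (63.9 m)
Q at (-173.7, 108.1):
  A: 407.6 m
  B: 352.7 m
  C: 318.8 m
  D: 87.8 m
  → nearest: D (87.8 m)
R at (-185.9, 220.8):
  A: 409.6 m
  B: 335.1 m
  C: 377.3 m
  D: 199.2 m
  → nearest: D (199.2 m)

P→C; Q→D; R→D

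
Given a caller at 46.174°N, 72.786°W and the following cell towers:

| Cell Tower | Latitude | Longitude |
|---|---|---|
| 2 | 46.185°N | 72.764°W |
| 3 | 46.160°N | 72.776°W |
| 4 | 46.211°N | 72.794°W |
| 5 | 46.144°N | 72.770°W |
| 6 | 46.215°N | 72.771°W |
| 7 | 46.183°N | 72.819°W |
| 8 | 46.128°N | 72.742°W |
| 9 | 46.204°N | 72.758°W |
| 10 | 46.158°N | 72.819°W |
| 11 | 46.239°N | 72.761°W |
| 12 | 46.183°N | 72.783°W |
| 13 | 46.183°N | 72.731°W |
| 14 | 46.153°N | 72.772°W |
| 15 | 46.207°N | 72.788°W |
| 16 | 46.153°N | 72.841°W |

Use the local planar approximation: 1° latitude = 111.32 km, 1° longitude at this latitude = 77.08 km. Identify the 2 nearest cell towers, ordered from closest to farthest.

Distances from 46.174°N, 72.786°W:
2: √((0.011·111.32)² + (0.022·77.08)²) = √(1.49945 + 2.87560) = 2.092 km
3: √((-0.014·111.32)² + (0.010·77.08)²) = √(2.42886 + 0.59413) = 1.739 km
4: √((0.037·111.32)² + (-0.008·77.08)²) = √(16.96484 + 0.38024) = 4.165 km
5: √((-0.030·111.32)² + (0.016·77.08)²) = √(11.15293 + 1.52098) = 3.560 km
6: √((0.041·111.32)² + (0.015·77.08)²) = √(20.83119 + 1.33680) = 4.708 km
7: √((0.009·111.32)² + (-0.033·77.08)²) = √(1.00376 + 6.47010) = 2.734 km
8: √((-0.046·111.32)² + (0.044·77.08)²) = √(26.22177 + 11.50241) = 6.142 km
9: √((0.030·111.32)² + (0.028·77.08)²) = √(11.15293 + 4.65800) = 3.976 km
10: √((-0.016·111.32)² + (-0.033·77.08)²) = √(3.17239 + 6.47010) = 3.105 km
11: √((0.065·111.32)² + (0.025·77.08)²) = √(52.35680 + 3.71333) = 7.488 km
12: √((0.009·111.32)² + (0.003·77.08)²) = √(1.00376 + 0.05347) = 1.028 km
13: √((0.009·111.32)² + (0.055·77.08)²) = √(1.00376 + 17.97251) = 4.356 km
14: √((-0.021·111.32)² + (0.014·77.08)²) = √(5.46493 + 1.16450) = 2.575 km
15: √((0.033·111.32)² + (-0.002·77.08)²) = √(13.49504 + 0.02377) = 3.677 km
16: √((-0.021·111.32)² + (-0.055·77.08)²) = √(5.46493 + 17.97251) = 4.841 km
Sorted: 12 (1.028 km) < 3 (1.739 km) < 2 (2.092 km) < 14 (2.575 km) < …

12, 3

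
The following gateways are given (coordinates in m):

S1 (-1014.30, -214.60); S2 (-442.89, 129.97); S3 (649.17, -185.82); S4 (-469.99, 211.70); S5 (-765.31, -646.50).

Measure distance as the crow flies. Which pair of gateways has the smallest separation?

S2 and S4

Pairwise distances:
S1–S2: √((571.41)² + (344.57)²) = √(326509.3881 + 118728.4849) = 667.26 m
S1–S3: √((1663.47)² + (28.78)²) = √(2767132.4409 + 828.2884) = 1663.72 m
S1–S4: √((544.31)² + (426.30)²) = √(296273.3761 + 181731.6900) = 691.38 m
S1–S5: √((248.99)² + (-431.90)²) = √(61996.0201 + 186537.6100) = 498.53 m
S2–S3: √((1092.06)² + (-315.79)²) = √(1192595.0436 + 99723.3241) = 1136.80 m
S2–S4: √((-27.10)² + (81.73)²) = √(734.4100 + 6679.7929) = 86.11 m
S2–S5: √((-322.42)² + (-776.47)²) = √(103954.6564 + 602905.6609) = 840.75 m
S3–S4: √((-1119.16)² + (397.52)²) = √(1252519.1056 + 158022.1504) = 1187.66 m
S3–S5: √((-1414.48)² + (-460.68)²) = √(2000753.6704 + 212226.0624) = 1487.61 m
S4–S5: √((-295.32)² + (-858.20)²) = √(87213.9024 + 736507.2400) = 907.59 m
Closest pair: S2–S4 at 86.11 m.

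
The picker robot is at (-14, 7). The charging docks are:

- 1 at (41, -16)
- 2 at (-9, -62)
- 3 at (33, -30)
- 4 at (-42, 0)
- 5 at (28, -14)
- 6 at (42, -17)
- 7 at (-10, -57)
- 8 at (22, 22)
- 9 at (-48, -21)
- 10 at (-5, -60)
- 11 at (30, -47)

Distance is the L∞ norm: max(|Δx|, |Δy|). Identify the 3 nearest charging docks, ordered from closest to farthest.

4, 9, 8

Distances from (-14, 7):
1: max(|55|, |-23|) = 55
2: max(|5|, |-69|) = 69
3: max(|47|, |-37|) = 47
4: max(|-28|, |-7|) = 28
5: max(|42|, |-21|) = 42
6: max(|56|, |-24|) = 56
7: max(|4|, |-64|) = 64
8: max(|36|, |15|) = 36
9: max(|-34|, |-28|) = 34
10: max(|9|, |-67|) = 67
11: max(|44|, |-54|) = 54
Sorted: 4 (28) < 9 (34) < 8 (36) < 5 (42) < 3 (47) < …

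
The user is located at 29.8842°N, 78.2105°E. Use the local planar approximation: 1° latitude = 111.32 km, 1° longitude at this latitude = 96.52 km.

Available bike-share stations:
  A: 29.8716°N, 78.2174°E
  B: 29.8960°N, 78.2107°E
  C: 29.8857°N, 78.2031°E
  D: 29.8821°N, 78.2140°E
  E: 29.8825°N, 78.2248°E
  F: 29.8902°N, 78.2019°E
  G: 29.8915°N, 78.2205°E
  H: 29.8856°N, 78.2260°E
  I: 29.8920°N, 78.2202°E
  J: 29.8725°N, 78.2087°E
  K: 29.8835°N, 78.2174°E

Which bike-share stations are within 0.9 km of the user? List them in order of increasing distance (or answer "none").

D, K, C

Distances from 29.8842°N, 78.2105°E:
A: √((-0.0126·111.32)² + (0.0069·96.52)²) = √(1.967377 + 0.443540) = 1.5527 km
B: √((0.0118·111.32)² + (0.0002·96.52)²) = √(1.725482 + 0.000373) = 1.3137 km
C: √((0.0015·111.32)² + (-0.0074·96.52)²) = √(0.027882 + 0.510150) = 0.7335 km
D: √((-0.0021·111.32)² + (0.0035·96.52)²) = √(0.054649 + 0.114122) = 0.4108 km
E: √((-0.0017·111.32)² + (0.0143·96.52)²) = √(0.035813 + 1.905051) = 1.3931 km
F: √((0.0060·111.32)² + (-0.0086·96.52)²) = √(0.446117 + 0.689020) = 1.0654 km
G: √((0.0073·111.32)² + (0.0100·96.52)²) = √(0.660377 + 0.931611) = 1.2617 km
H: √((0.0014·111.32)² + (0.0155·96.52)²) = √(0.024289 + 2.238196) = 1.5042 km
I: √((0.0078·111.32)² + (0.0097·96.52)²) = √(0.753938 + 0.876553) = 1.2769 km
J: √((-0.0117·111.32)² + (-0.0018·96.52)²) = √(1.696360 + 0.030184) = 1.3140 km
K: √((-0.0007·111.32)² + (0.0069·96.52)²) = √(0.006072 + 0.443540) = 0.6705 km
Threshold 0.9 km: D (0.4108 km), K (0.6705 km), C (0.7335 km) are within range.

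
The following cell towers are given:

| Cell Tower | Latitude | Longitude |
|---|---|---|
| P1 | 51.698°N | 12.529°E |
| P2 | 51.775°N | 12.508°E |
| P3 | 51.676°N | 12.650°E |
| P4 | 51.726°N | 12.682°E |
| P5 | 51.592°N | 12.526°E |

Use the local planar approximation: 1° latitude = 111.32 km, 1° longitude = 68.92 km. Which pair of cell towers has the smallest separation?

P3 and P4

Pairwise distances:
P3–P4: √((0.050·111.32)² + (0.032·68.92)²) = √(30.98036 + 4.86397) = 5.987 km
P1–P3: √((-0.022·111.32)² + (0.121·68.92)²) = √(5.99780 + 69.54426) = 8.691 km
P1–P2: √((0.077·111.32)² + (-0.021·68.92)²) = √(73.47301 + 2.09474) = 8.693 km
P1–P4: √((0.028·111.32)² + (0.153·68.92)²) = √(9.71544 + 111.19196) = 10.996 km
P1–P5: √((-0.106·111.32)² + (-0.003·68.92)²) = √(139.23811 + 0.04275) = 11.802 km
P3–P5: √((-0.084·111.32)² + (-0.124·68.92)²) = √(87.43896 + 73.03548) = 12.668 km
P2–P4: √((-0.049·111.32)² + (0.174·68.92)²) = √(29.75353 + 143.80998) = 13.174 km
P2–P3: √((-0.099·111.32)² + (0.142·68.92)²) = √(121.45539 + 95.77832) = 14.739 km
P4–P5: √((-0.134·111.32)² + (-0.156·68.92)²) = √(222.51331 + 115.59518) = 18.388 km
P2–P5: √((-0.183·111.32)² + (0.018·68.92)²) = √(415.00046 + 1.53899) = 20.409 km
Closest pair: P3–P4 at 5.987 km.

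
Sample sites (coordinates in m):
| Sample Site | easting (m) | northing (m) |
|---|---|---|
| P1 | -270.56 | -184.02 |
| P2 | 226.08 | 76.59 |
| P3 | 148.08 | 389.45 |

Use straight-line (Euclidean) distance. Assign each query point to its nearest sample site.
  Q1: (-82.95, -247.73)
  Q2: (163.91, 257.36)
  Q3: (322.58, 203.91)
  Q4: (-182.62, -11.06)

Q1 at (-82.95, -247.73):
  P1: 198.13 m
  P2: 447.98 m
  P3: 677.77 m
  → nearest: P1 (198.13 m)
Q2 at (163.91, 257.36):
  P1: 619.34 m
  P2: 191.16 m
  P3: 133.04 m
  → nearest: P3 (133.04 m)
Q3 at (322.58, 203.91):
  P1: 708.73 m
  P2: 159.76 m
  P3: 254.71 m
  → nearest: P2 (159.76 m)
Q4 at (-182.62, -11.06):
  P1: 194.03 m
  P2: 417.99 m
  P3: 519.39 m
  → nearest: P1 (194.03 m)

Q1→P1; Q2→P3; Q3→P2; Q4→P1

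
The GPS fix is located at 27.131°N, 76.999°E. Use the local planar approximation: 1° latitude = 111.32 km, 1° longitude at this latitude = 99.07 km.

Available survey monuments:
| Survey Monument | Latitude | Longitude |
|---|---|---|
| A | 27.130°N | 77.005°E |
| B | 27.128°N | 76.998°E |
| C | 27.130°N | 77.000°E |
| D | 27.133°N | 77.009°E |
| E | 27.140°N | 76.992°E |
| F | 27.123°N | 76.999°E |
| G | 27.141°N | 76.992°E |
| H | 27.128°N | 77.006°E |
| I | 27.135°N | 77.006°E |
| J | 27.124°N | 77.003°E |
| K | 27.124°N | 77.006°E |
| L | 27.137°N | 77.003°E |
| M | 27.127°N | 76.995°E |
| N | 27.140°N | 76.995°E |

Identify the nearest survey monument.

C

Distances from 27.131°N, 76.999°E:
A: 0.605 km
B: 0.348 km
C: 0.149 km
D: 1.015 km
E: 1.218 km
F: 0.891 km
G: 1.312 km
H: 0.770 km
I: 0.824 km
J: 0.874 km
K: 1.043 km
L: 0.777 km
M: 0.596 km
N: 1.077 km
Minimum: C at 0.149 km.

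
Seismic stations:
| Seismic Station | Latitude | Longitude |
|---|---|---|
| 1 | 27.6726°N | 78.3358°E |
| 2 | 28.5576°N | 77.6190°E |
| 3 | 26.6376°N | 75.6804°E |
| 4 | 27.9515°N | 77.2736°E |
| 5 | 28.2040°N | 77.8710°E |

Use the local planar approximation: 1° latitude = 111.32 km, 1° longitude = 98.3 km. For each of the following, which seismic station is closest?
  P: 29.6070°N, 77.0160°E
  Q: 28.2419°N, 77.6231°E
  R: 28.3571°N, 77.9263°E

P at 29.6070°N, 77.0160°E:
  1: 251.3995 km
  2: 130.9971 km
  3: 355.6721 km
  4: 186.0218 km
  5: 177.3601 km
  → nearest: 2 (130.9971 km)
Q at 28.2419°N, 77.6231°E:
  1: 94.4696 km
  2: 35.1460 km
  3: 261.4635 km
  4: 47.1739 km
  5: 24.7311 km
  → nearest: 5 (24.7311 km)
R at 28.3571°N, 77.9263°E:
  1: 86.1777 km
  2: 37.5588 km
  3: 292.1983 km
  4: 78.4551 km
  5: 17.8890 km
  → nearest: 5 (17.8890 km)

P→2; Q→5; R→5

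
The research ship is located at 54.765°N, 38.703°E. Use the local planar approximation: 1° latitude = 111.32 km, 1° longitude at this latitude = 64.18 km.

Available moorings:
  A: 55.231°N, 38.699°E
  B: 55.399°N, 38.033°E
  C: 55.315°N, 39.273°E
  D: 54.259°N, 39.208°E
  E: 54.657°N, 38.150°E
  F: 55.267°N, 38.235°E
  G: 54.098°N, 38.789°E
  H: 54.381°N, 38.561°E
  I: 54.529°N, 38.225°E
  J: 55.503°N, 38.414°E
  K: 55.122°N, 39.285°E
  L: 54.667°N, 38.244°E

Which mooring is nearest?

Distances from 54.765°N, 38.703°E:
A: √((0.466·111.32)² + (-0.004·64.18)²) = √(2691.02808 + 0.06591) = 51.876 km
B: √((0.634·111.32)² + (-0.670·64.18)²) = √(4981.09599 + 1849.05160) = 82.645 km
C: √((0.550·111.32)² + (0.570·64.18)²) = √(3748.62308 + 1338.28662) = 71.323 km
D: √((-0.506·111.32)² + (0.505·64.18)²) = √(3172.83457 + 1050.46644) = 64.987 km
E: √((-0.108·111.32)² + (-0.553·64.18)²) = √(144.54195 + 1259.64941) = 37.473 km
F: √((0.502·111.32)² + (-0.468·64.18)²) = √(3122.86945 + 902.17571) = 63.443 km
G: √((-0.667·111.32)² + (0.086·64.18)²) = √(5513.12784 + 30.46466) = 74.455 km
H: √((-0.384·111.32)² + (-0.142·64.18)²) = √(1827.29575 + 83.05698) = 43.708 km
I: √((-0.236·111.32)² + (-0.478·64.18)²) = √(690.19276 + 941.14214) = 40.390 km
J: √((0.738·111.32)² + (-0.289·64.18)²) = √(6749.30601 + 344.02905) = 84.222 km
K: √((0.357·111.32)² + (0.582·64.18)²) = √(1579.36616 + 1395.22868) = 54.540 km
L: √((-0.098·111.32)² + (-0.459·64.18)²) = √(119.01414 + 867.81029) = 31.414 km
Minimum: L at 31.414 km.

L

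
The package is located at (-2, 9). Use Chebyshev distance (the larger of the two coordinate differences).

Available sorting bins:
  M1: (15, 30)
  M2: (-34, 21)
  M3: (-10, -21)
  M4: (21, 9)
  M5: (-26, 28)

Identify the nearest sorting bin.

M1

Distances from (-2, 9):
M1: max(|17|, |21|) = 21
M2: max(|-32|, |12|) = 32
M3: max(|-8|, |-30|) = 30
M4: max(|23|, |0|) = 23
M5: max(|-24|, |19|) = 24
Minimum: M1 at 21.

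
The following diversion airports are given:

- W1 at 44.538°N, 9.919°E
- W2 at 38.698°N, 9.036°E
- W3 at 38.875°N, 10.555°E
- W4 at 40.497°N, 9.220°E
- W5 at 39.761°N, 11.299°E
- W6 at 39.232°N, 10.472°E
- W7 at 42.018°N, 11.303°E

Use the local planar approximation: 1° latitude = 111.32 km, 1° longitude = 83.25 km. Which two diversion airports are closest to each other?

W3 and W6

Pairwise distances:
W3–W6: 40.337 km
W5–W6: 90.597 km
W3–W5: 116.465 km
W2–W3: 127.983 km
W2–W6: 133.511 km
W4–W6: 175.197 km
W4–W5: 191.490 km
W2–W4: 200.850 km
W3–W4: 212.024 km
W2–W5: 222.475 km
W4–W7: 242.362 km
W5–W7: 251.249 km
W1–W7: 303.266 km
W6–W7: 317.760 km
W3–W7: 355.377 km
W2–W7: 414.981 km
W1–W4: 453.592 km
W1–W5: 544.044 km
W1–W6: 592.455 km
W1–W3: 632.625 km
W1–W2: 654.252 km
Closest pair: W3–W6 at 40.337 km.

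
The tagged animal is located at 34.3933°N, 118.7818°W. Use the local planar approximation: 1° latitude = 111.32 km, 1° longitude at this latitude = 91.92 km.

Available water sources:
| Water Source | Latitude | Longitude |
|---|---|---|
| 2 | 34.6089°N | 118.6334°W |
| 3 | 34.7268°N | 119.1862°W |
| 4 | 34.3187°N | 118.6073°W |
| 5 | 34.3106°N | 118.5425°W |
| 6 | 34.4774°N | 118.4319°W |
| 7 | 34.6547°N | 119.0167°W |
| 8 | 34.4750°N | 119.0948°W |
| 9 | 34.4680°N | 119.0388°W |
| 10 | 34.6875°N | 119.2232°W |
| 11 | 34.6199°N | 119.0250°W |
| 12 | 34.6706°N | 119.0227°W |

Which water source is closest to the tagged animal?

Distances from 34.3933°N, 118.7818°W:
2: 27.6062 km
3: 52.5364 km
4: 18.0623 km
5: 23.8453 km
6: 33.4977 km
7: 36.2349 km
8: 30.1742 km
9: 25.0443 km
10: 52.1420 km
11: 33.7053 km
12: 37.9899 km
Minimum: 4 at 18.0623 km.

4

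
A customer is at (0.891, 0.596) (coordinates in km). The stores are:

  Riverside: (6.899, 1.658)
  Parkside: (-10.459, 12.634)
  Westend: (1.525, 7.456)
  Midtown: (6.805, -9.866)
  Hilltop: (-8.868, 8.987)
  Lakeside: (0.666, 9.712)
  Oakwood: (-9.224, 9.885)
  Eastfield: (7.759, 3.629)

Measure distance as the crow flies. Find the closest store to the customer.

Riverside

Distances from (0.891, 0.596):
Riverside: √((6.008)² + (1.062)²) = √(36.09606 + 1.12784) = 6.101 km
Parkside: √((-11.350)² + (12.038)²) = √(128.82250 + 144.91344) = 16.545 km
Westend: √((0.634)² + (6.860)²) = √(0.40196 + 47.05960) = 6.889 km
Midtown: √((5.914)² + (-10.462)²) = √(34.97540 + 109.45344) = 12.018 km
Hilltop: √((-9.759)² + (8.391)²) = √(95.23808 + 70.40888) = 12.870 km
Lakeside: √((-0.225)² + (9.116)²) = √(0.05062 + 83.10146) = 9.119 km
Oakwood: √((-10.115)² + (9.289)²) = √(102.31323 + 86.28552) = 13.733 km
Eastfield: √((6.868)² + (3.033)²) = √(47.16942 + 9.19909) = 7.508 km
Minimum: Riverside at 6.101 km.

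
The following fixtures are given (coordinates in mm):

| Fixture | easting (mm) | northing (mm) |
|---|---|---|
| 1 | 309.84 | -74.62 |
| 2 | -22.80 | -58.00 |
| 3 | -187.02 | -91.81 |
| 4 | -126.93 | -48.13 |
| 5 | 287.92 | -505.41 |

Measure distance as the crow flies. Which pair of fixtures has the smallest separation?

3 and 4

Pairwise distances:
1–2: √((-332.64)² + (16.62)²) = √(110649.3696 + 276.2244) = 333.05 mm
1–3: √((-496.86)² + (-17.19)²) = √(246869.8596 + 295.4961) = 497.16 mm
1–4: √((-436.77)² + (26.49)²) = √(190768.0329 + 701.7201) = 437.57 mm
1–5: √((-21.92)² + (-430.79)²) = √(480.4864 + 185580.0241) = 431.35 mm
2–3: √((-164.22)² + (-33.81)²) = √(26968.2084 + 1143.1161) = 167.66 mm
2–4: √((-104.13)² + (9.87)²) = √(10843.0569 + 97.4169) = 104.60 mm
2–5: √((310.72)² + (-447.41)²) = √(96546.9184 + 200175.7081) = 544.72 mm
3–4: √((60.09)² + (43.68)²) = √(3610.8081 + 1907.9424) = 74.29 mm
3–5: √((474.94)² + (-413.60)²) = √(225568.0036 + 171064.9600) = 629.79 mm
4–5: √((414.85)² + (-457.28)²) = √(172100.5225 + 209104.9984) = 617.42 mm
Closest pair: 3–4 at 74.29 mm.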